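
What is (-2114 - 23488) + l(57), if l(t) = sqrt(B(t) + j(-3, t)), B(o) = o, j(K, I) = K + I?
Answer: -25602 + sqrt(111) ≈ -25591.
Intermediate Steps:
j(K, I) = I + K
l(t) = sqrt(-3 + 2*t) (l(t) = sqrt(t + (t - 3)) = sqrt(t + (-3 + t)) = sqrt(-3 + 2*t))
(-2114 - 23488) + l(57) = (-2114 - 23488) + sqrt(-3 + 2*57) = -25602 + sqrt(-3 + 114) = -25602 + sqrt(111)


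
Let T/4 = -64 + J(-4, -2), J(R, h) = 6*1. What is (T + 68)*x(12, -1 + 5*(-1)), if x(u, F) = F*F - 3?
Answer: -5412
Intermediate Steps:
J(R, h) = 6
x(u, F) = -3 + F² (x(u, F) = F² - 3 = -3 + F²)
T = -232 (T = 4*(-64 + 6) = 4*(-58) = -232)
(T + 68)*x(12, -1 + 5*(-1)) = (-232 + 68)*(-3 + (-1 + 5*(-1))²) = -164*(-3 + (-1 - 5)²) = -164*(-3 + (-6)²) = -164*(-3 + 36) = -164*33 = -5412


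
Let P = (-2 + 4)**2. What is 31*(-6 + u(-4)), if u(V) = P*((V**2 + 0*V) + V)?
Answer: 1302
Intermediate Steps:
P = 4 (P = 2**2 = 4)
u(V) = 4*V + 4*V**2 (u(V) = 4*((V**2 + 0*V) + V) = 4*((V**2 + 0) + V) = 4*(V**2 + V) = 4*(V + V**2) = 4*V + 4*V**2)
31*(-6 + u(-4)) = 31*(-6 + 4*(-4)*(1 - 4)) = 31*(-6 + 4*(-4)*(-3)) = 31*(-6 + 48) = 31*42 = 1302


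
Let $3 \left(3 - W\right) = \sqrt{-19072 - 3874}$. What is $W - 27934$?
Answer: $-27931 - \frac{i \sqrt{22946}}{3} \approx -27931.0 - 50.493 i$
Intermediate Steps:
$W = 3 - \frac{i \sqrt{22946}}{3}$ ($W = 3 - \frac{\sqrt{-19072 - 3874}}{3} = 3 - \frac{\sqrt{-22946}}{3} = 3 - \frac{i \sqrt{22946}}{3} \approx 3.0 - 50.493 i$)
$W - 27934 = \left(3 - \frac{i \sqrt{22946}}{3}\right) - 27934 = -27931 - \frac{i \sqrt{22946}}{3}$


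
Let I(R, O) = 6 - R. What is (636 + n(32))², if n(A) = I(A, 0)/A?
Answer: 103286569/256 ≈ 4.0346e+5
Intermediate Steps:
n(A) = (6 - A)/A
(636 + n(32))² = (636 + (6 - 1*32)/32)² = (636 + (6 - 32)/32)² = (636 + (1/32)*(-26))² = (636 - 13/16)² = (10163/16)² = 103286569/256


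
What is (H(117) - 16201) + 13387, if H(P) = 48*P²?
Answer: 654258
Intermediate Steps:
(H(117) - 16201) + 13387 = (48*117² - 16201) + 13387 = (48*13689 - 16201) + 13387 = (657072 - 16201) + 13387 = 640871 + 13387 = 654258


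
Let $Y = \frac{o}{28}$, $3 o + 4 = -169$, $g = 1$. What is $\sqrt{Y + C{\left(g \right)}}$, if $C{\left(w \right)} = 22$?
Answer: $\frac{5 \sqrt{1407}}{42} \approx 4.4655$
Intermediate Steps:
$o = - \frac{173}{3}$ ($o = - \frac{4}{3} + \frac{1}{3} \left(-169\right) = - \frac{4}{3} - \frac{169}{3} = - \frac{173}{3} \approx -57.667$)
$Y = - \frac{173}{84}$ ($Y = - \frac{173}{3 \cdot 28} = \left(- \frac{173}{3}\right) \frac{1}{28} = - \frac{173}{84} \approx -2.0595$)
$\sqrt{Y + C{\left(g \right)}} = \sqrt{- \frac{173}{84} + 22} = \sqrt{\frac{1675}{84}} = \frac{5 \sqrt{1407}}{42}$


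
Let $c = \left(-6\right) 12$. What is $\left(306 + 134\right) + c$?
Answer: $368$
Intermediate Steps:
$c = -72$
$\left(306 + 134\right) + c = \left(306 + 134\right) - 72 = 440 - 72 = 368$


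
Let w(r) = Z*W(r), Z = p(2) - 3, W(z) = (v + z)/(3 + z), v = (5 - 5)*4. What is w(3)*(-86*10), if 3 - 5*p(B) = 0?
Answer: 1032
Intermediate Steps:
v = 0 (v = 0*4 = 0)
p(B) = ⅗ (p(B) = ⅗ - ⅕*0 = ⅗ + 0 = ⅗)
W(z) = z/(3 + z) (W(z) = (0 + z)/(3 + z) = z/(3 + z))
Z = -12/5 (Z = ⅗ - 3 = -12/5 ≈ -2.4000)
w(r) = -12*r/(5*(3 + r))
w(3)*(-86*10) = (-12*3/(15 + 5*3))*(-86*10) = -12*3/(15 + 15)*(-860) = -12*3/30*(-860) = -12*3*1/30*(-860) = -6/5*(-860) = 1032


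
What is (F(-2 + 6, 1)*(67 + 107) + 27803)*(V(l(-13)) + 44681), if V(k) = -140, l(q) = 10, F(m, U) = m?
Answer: 1269373959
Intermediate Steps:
(F(-2 + 6, 1)*(67 + 107) + 27803)*(V(l(-13)) + 44681) = ((-2 + 6)*(67 + 107) + 27803)*(-140 + 44681) = (4*174 + 27803)*44541 = (696 + 27803)*44541 = 28499*44541 = 1269373959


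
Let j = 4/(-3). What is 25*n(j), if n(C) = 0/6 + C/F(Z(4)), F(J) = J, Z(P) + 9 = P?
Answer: 20/3 ≈ 6.6667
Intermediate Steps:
Z(P) = -9 + P
j = -4/3 (j = 4*(-⅓) = -4/3 ≈ -1.3333)
n(C) = -C/5 (n(C) = 0/6 + C/(-9 + 4) = 0*(⅙) + C/(-5) = 0 + C*(-⅕) = 0 - C/5 = -C/5)
25*n(j) = 25*(-⅕*(-4/3)) = 25*(4/15) = 20/3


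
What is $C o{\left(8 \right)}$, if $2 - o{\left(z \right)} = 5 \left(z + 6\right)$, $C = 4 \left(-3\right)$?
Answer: $816$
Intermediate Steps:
$C = -12$
$o{\left(z \right)} = -28 - 5 z$ ($o{\left(z \right)} = 2 - 5 \left(z + 6\right) = 2 - 5 \left(6 + z\right) = 2 - \left(30 + 5 z\right) = -28 - 5 z$)
$C o{\left(8 \right)} = - 12 \left(-28 - 40\right) = \left(-12\right) \left(-68\right) = 816$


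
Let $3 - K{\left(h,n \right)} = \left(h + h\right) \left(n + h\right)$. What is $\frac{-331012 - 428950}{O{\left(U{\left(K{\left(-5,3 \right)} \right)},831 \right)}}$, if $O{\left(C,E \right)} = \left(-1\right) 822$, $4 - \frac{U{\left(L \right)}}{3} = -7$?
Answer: $\frac{379981}{411} \approx 924.53$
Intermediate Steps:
$K{\left(h,n \right)} = 3 - 2 h \left(h + n\right)$ ($K{\left(h,n \right)} = 3 - \left(h + h\right) \left(n + h\right) = 3 - 2 h \left(h + n\right)$)
$U{\left(L \right)} = 33$ ($U{\left(L \right)} = 12 - -21 = 12 + 21 = 33$)
$O{\left(C,E \right)} = -822$
$\frac{-331012 - 428950}{O{\left(U{\left(K{\left(-5,3 \right)} \right)},831 \right)}} = \frac{-331012 - 428950}{-822} = \left(-331012 - 428950\right) \left(- \frac{1}{822}\right) = \left(-759962\right) \left(- \frac{1}{822}\right) = \frac{379981}{411}$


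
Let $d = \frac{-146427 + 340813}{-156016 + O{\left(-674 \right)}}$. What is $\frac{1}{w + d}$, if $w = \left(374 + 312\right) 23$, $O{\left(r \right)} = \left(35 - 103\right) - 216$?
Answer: $\frac{78150}{1232953507} \approx 6.3384 \cdot 10^{-5}$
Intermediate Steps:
$O{\left(r \right)} = -284$ ($O{\left(r \right)} = -68 - 216 = -284$)
$w = 15778$ ($w = 686 \cdot 23 = 15778$)
$d = - \frac{97193}{78150}$ ($d = \frac{-146427 + 340813}{-156016 - 284} = \frac{194386}{-156300} = 194386 \left(- \frac{1}{156300}\right) = - \frac{97193}{78150} \approx -1.2437$)
$\frac{1}{w + d} = \frac{1}{15778 - \frac{97193}{78150}} = \frac{1}{\frac{1232953507}{78150}} = \frac{78150}{1232953507}$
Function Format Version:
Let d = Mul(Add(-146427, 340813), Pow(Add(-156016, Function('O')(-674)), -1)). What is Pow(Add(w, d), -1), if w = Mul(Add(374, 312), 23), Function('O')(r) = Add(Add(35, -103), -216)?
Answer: Rational(78150, 1232953507) ≈ 6.3384e-5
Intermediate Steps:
Function('O')(r) = -284 (Function('O')(r) = Add(-68, -216) = -284)
w = 15778 (w = Mul(686, 23) = 15778)
d = Rational(-97193, 78150) (d = Mul(Add(-146427, 340813), Pow(Add(-156016, -284), -1)) = Mul(194386, Pow(-156300, -1)) = Mul(194386, Rational(-1, 156300)) = Rational(-97193, 78150) ≈ -1.2437)
Pow(Add(w, d), -1) = Pow(Add(15778, Rational(-97193, 78150)), -1) = Pow(Rational(1232953507, 78150), -1) = Rational(78150, 1232953507)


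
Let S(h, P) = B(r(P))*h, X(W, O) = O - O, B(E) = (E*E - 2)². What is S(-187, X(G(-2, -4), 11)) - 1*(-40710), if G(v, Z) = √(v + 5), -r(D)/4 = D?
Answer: 39962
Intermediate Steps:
r(D) = -4*D
G(v, Z) = √(5 + v)
B(E) = (-2 + E²)² (B(E) = (E² - 2)² = (-2 + E²)²)
X(W, O) = 0
S(h, P) = h*(-2 + 16*P²)² (S(h, P) = (-2 + (-4*P)²)²*h = (-2 + 16*P²)²*h = h*(-2 + 16*P²)²)
S(-187, X(G(-2, -4), 11)) - 1*(-40710) = 4*(-187)*(-1 + 8*0²)² - 1*(-40710) = 4*(-187)*(-1 + 8*0)² + 40710 = 4*(-187)*(-1 + 0)² + 40710 = 4*(-187)*(-1)² + 40710 = 4*(-187)*1 + 40710 = -748 + 40710 = 39962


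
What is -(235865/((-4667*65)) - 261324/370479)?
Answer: 11110464757/7492443803 ≈ 1.4829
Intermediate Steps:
-(235865/((-4667*65)) - 261324/370479) = -(235865/(-303355) - 261324*1/370479) = -(235865*(-1/303355) - 87108/123493) = -(-47173/60671 - 87108/123493) = -1*(-11110464757/7492443803) = 11110464757/7492443803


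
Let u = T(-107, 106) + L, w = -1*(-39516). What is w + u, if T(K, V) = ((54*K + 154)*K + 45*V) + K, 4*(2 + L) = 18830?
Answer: 1301305/2 ≈ 6.5065e+5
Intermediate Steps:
w = 39516
L = 9411/2 (L = -2 + (¼)*18830 = -2 + 9415/2 = 9411/2 ≈ 4705.5)
T(K, V) = K + 45*V + K*(154 + 54*K) (T(K, V) = ((154 + 54*K)*K + 45*V) + K = (K*(154 + 54*K) + 45*V) + K = (45*V + K*(154 + 54*K)) + K = K + 45*V + K*(154 + 54*K))
u = 1222273/2 (u = (45*106 + 54*(-107)² + 155*(-107)) + 9411/2 = (4770 + 54*11449 - 16585) + 9411/2 = (4770 + 618246 - 16585) + 9411/2 = 606431 + 9411/2 = 1222273/2 ≈ 6.1114e+5)
w + u = 39516 + 1222273/2 = 1301305/2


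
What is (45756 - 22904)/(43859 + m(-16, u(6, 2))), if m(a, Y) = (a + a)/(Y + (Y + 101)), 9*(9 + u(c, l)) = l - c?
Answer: 16887628/32411513 ≈ 0.52104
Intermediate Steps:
u(c, l) = -9 - c/9 + l/9 (u(c, l) = -9 + (l - c)/9 = -9 + (-c/9 + l/9) = -9 - c/9 + l/9)
m(a, Y) = 2*a/(101 + 2*Y) (m(a, Y) = (2*a)/(Y + (101 + Y)) = (2*a)/(101 + 2*Y) = 2*a/(101 + 2*Y))
(45756 - 22904)/(43859 + m(-16, u(6, 2))) = (45756 - 22904)/(43859 + 2*(-16)/(101 + 2*(-9 - ⅑*6 + (⅑)*2))) = 22852/(43859 + 2*(-16)/(101 + 2*(-9 - ⅔ + 2/9))) = 22852/(43859 + 2*(-16)/(101 + 2*(-85/9))) = 22852/(43859 + 2*(-16)/(101 - 170/9)) = 22852/(43859 + 2*(-16)/(739/9)) = 22852/(43859 + 2*(-16)*(9/739)) = 22852/(43859 - 288/739) = 22852/(32411513/739) = 22852*(739/32411513) = 16887628/32411513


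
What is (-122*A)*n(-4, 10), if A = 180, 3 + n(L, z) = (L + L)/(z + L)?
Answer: 95160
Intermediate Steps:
n(L, z) = -3 + 2*L/(L + z) (n(L, z) = -3 + (L + L)/(z + L) = -3 + (2*L)/(L + z) = -3 + 2*L/(L + z))
(-122*A)*n(-4, 10) = (-122*180)*((-1*(-4) - 3*10)/(-4 + 10)) = -21960*(4 - 30)/6 = -3660*(-26) = -21960*(-13/3) = 95160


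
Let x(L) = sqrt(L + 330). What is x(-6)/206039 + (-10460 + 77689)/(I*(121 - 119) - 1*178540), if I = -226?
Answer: -13848574075/36879332688 ≈ -0.37551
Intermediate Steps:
x(L) = sqrt(330 + L)
x(-6)/206039 + (-10460 + 77689)/(I*(121 - 119) - 1*178540) = sqrt(330 - 6)/206039 + (-10460 + 77689)/(-226*(121 - 119) - 1*178540) = sqrt(324)*(1/206039) + 67229/(-226*2 - 178540) = 18*(1/206039) + 67229/(-452 - 178540) = 18/206039 + 67229/(-178992) = 18/206039 + 67229*(-1/178992) = 18/206039 - 67229/178992 = -13848574075/36879332688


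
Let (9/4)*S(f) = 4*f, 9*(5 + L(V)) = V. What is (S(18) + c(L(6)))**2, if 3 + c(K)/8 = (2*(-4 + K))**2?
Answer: 402885184/81 ≈ 4.9739e+6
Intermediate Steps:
L(V) = -5 + V/9
S(f) = 16*f/9 (S(f) = 4*(4*f)/9 = 16*f/9)
c(K) = -24 + 8*(-8 + 2*K)**2 (c(K) = -24 + 8*(2*(-4 + K))**2 = -24 + 8*(-8 + 2*K)**2)
(S(18) + c(L(6)))**2 = ((16/9)*18 + (-24 + 32*(-4 + (-5 + (1/9)*6))**2))**2 = (32 + (-24 + 32*(-4 + (-5 + 2/3))**2))**2 = (32 + (-24 + 32*(-4 - 13/3)**2))**2 = (32 + (-24 + 32*(-25/3)**2))**2 = (32 + (-24 + 32*(625/9)))**2 = (32 + (-24 + 20000/9))**2 = (32 + 19784/9)**2 = (20072/9)**2 = 402885184/81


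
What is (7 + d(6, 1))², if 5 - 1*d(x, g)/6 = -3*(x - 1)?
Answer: 16129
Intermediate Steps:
d(x, g) = 12 + 18*x (d(x, g) = 30 - (-18)*(x - 1) = 30 - (-18)*(-1 + x) = 30 - 6*(3 - 3*x) = 30 + (-18 + 18*x) = 12 + 18*x)
(7 + d(6, 1))² = (7 + (12 + 18*6))² = (7 + (12 + 108))² = (7 + 120)² = 127² = 16129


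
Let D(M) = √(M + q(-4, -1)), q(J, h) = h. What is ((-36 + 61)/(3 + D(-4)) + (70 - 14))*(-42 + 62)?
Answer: 8590/7 - 250*I*√5/7 ≈ 1227.1 - 79.86*I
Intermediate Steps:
D(M) = √(-1 + M) (D(M) = √(M - 1) = √(-1 + M))
((-36 + 61)/(3 + D(-4)) + (70 - 14))*(-42 + 62) = ((-36 + 61)/(3 + √(-1 - 4)) + (70 - 14))*(-42 + 62) = (25/(3 + √(-5)) + 56)*20 = (25/(3 + I*√5) + 56)*20 = (56 + 25/(3 + I*√5))*20 = 1120 + 500/(3 + I*√5)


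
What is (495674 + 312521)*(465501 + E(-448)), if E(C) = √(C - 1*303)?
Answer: 376215580695 + 808195*I*√751 ≈ 3.7622e+11 + 2.2148e+7*I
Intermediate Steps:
E(C) = √(-303 + C) (E(C) = √(C - 303) = √(-303 + C))
(495674 + 312521)*(465501 + E(-448)) = (495674 + 312521)*(465501 + √(-303 - 448)) = 808195*(465501 + √(-751)) = 808195*(465501 + I*√751) = 376215580695 + 808195*I*√751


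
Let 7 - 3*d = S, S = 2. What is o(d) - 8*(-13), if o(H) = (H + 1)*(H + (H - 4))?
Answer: 920/9 ≈ 102.22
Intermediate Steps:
d = 5/3 (d = 7/3 - ⅓*2 = 7/3 - ⅔ = 5/3 ≈ 1.6667)
o(H) = (1 + H)*(-4 + 2*H) (o(H) = (1 + H)*(H + (-4 + H)) = (1 + H)*(-4 + 2*H))
o(d) - 8*(-13) = (-4 - 2*5/3 + 2*(5/3)²) - 8*(-13) = (-4 - 10/3 + 2*(25/9)) + 104 = (-4 - 10/3 + 50/9) + 104 = -16/9 + 104 = 920/9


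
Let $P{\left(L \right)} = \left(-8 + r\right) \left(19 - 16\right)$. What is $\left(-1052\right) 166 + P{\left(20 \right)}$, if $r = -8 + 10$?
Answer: $-174650$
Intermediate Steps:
$r = 2$
$P{\left(L \right)} = -18$ ($P{\left(L \right)} = \left(-8 + 2\right) \left(19 - 16\right) = \left(-6\right) 3 = -18$)
$\left(-1052\right) 166 + P{\left(20 \right)} = \left(-1052\right) 166 - 18 = -174632 - 18 = -174650$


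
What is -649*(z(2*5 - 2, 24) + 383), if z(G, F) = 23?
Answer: -263494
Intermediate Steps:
-649*(z(2*5 - 2, 24) + 383) = -649*(23 + 383) = -649*406 = -263494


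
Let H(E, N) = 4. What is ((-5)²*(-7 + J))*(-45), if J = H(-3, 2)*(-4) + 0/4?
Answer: 25875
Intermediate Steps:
J = -16 (J = 4*(-4) + 0/4 = -16 + 0*(¼) = -16 + 0 = -16)
((-5)²*(-7 + J))*(-45) = ((-5)²*(-7 - 16))*(-45) = (25*(-23))*(-45) = -575*(-45) = 25875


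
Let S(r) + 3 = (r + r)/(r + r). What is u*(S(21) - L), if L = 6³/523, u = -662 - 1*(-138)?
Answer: 661288/523 ≈ 1264.4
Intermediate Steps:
u = -524 (u = -662 + 138 = -524)
S(r) = -2 (S(r) = -3 + (r + r)/(r + r) = -3 + (2*r)/((2*r)) = -3 + (2*r)*(1/(2*r)) = -3 + 1 = -2)
L = 216/523 (L = 216*(1/523) = 216/523 ≈ 0.41300)
u*(S(21) - L) = -524*(-2 - 1*216/523) = -524*(-2 - 216/523) = -524*(-1262/523) = 661288/523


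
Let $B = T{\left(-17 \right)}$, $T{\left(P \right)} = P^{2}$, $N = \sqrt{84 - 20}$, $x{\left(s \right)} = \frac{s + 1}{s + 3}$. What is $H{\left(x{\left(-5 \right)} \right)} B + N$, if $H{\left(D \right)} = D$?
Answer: $586$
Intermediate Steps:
$x{\left(s \right)} = \frac{1 + s}{3 + s}$
$N = 8$ ($N = \sqrt{64} = 8$)
$B = 289$ ($B = \left(-17\right)^{2} = 289$)
$H{\left(x{\left(-5 \right)} \right)} B + N = \frac{1 - 5}{3 - 5} \cdot 289 + 8 = \frac{1}{-2} \left(-4\right) 289 + 8 = \left(- \frac{1}{2}\right) \left(-4\right) 289 + 8 = 2 \cdot 289 + 8 = 578 + 8 = 586$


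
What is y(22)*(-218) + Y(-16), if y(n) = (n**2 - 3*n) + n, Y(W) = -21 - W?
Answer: -95925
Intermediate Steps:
y(n) = n**2 - 2*n
y(22)*(-218) + Y(-16) = (22*(-2 + 22))*(-218) + (-21 - 1*(-16)) = (22*20)*(-218) + (-21 + 16) = 440*(-218) - 5 = -95920 - 5 = -95925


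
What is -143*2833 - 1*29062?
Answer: -434181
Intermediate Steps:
-143*2833 - 1*29062 = -405119 - 29062 = -434181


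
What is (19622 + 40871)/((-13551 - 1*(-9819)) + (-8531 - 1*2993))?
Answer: -60493/15256 ≈ -3.9652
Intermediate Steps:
(19622 + 40871)/((-13551 - 1*(-9819)) + (-8531 - 1*2993)) = 60493/((-13551 + 9819) + (-8531 - 2993)) = 60493/(-3732 - 11524) = 60493/(-15256) = 60493*(-1/15256) = -60493/15256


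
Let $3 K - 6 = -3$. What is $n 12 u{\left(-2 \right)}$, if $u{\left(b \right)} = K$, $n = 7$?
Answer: $84$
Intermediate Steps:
$K = 1$ ($K = 2 + \frac{1}{3} \left(-3\right) = 2 - 1 = 1$)
$u{\left(b \right)} = 1$
$n 12 u{\left(-2 \right)} = 7 \cdot 12 \cdot 1 = 84 \cdot 1 = 84$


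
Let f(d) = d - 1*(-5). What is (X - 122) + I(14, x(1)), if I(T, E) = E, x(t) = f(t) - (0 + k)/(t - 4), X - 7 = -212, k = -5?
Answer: -968/3 ≈ -322.67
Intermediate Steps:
X = -205 (X = 7 - 212 = -205)
f(d) = 5 + d (f(d) = d + 5 = 5 + d)
x(t) = 5 + t + 5/(-4 + t) (x(t) = (5 + t) - (0 - 5)/(t - 4) = (5 + t) - (-5)/(-4 + t) = (5 + t) + 5/(-4 + t) = 5 + t + 5/(-4 + t))
(X - 122) + I(14, x(1)) = (-205 - 122) + (-15 + 1 + 1²)/(-4 + 1) = -327 + (-15 + 1 + 1)/(-3) = -327 - ⅓*(-13) = -327 + 13/3 = -968/3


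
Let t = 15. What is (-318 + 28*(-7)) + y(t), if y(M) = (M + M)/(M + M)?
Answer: -513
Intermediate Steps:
y(M) = 1 (y(M) = (2*M)/((2*M)) = (2*M)*(1/(2*M)) = 1)
(-318 + 28*(-7)) + y(t) = (-318 + 28*(-7)) + 1 = (-318 - 196) + 1 = -514 + 1 = -513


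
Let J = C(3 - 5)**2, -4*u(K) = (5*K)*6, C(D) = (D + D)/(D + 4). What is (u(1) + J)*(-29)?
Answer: 203/2 ≈ 101.50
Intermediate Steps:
C(D) = 2*D/(4 + D) (C(D) = (2*D)/(4 + D) = 2*D/(4 + D))
u(K) = -15*K/2 (u(K) = -5*K*6/4 = -15*K/2)
J = 4 (J = (2*(3 - 5)/(4 + (3 - 5)))**2 = (2*(-2)/(4 - 2))**2 = (2*(-2)/2)**2 = (2*(-2)*(1/2))**2 = (-2)**2 = 4)
(u(1) + J)*(-29) = (-15/2*1 + 4)*(-29) = (-15/2 + 4)*(-29) = -7/2*(-29) = 203/2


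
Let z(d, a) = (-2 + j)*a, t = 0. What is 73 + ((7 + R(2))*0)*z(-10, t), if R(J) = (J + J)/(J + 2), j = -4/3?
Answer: 73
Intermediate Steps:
j = -4/3 (j = -4*1/3 = -4/3 ≈ -1.3333)
R(J) = 2*J/(2 + J) (R(J) = (2*J)/(2 + J) = 2*J/(2 + J))
z(d, a) = -10*a/3 (z(d, a) = (-2 - 4/3)*a = -10*a/3)
73 + ((7 + R(2))*0)*z(-10, t) = 73 + ((7 + 2*2/(2 + 2))*0)*(-10/3*0) = 73 + ((7 + 2*2/4)*0)*0 = 73 + ((7 + 2*2*(1/4))*0)*0 = 73 + ((7 + 1)*0)*0 = 73 + (8*0)*0 = 73 + 0*0 = 73 + 0 = 73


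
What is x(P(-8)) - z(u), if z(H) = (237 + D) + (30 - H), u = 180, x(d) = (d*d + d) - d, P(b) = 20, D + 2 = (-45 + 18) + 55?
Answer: 287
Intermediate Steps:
D = 26 (D = -2 + ((-45 + 18) + 55) = -2 + (-27 + 55) = -2 + 28 = 26)
x(d) = d**2 (x(d) = (d**2 + d) - d = (d + d**2) - d = d**2)
z(H) = 293 - H (z(H) = (237 + 26) + (30 - H) = 263 + (30 - H) = 293 - H)
x(P(-8)) - z(u) = 20**2 - (293 - 1*180) = 400 - (293 - 180) = 400 - 1*113 = 400 - 113 = 287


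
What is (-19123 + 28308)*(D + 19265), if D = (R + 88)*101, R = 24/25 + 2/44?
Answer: 2595180501/10 ≈ 2.5952e+8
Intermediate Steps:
R = 553/550 (R = 24*(1/25) + 2*(1/44) = 24/25 + 1/22 = 553/550 ≈ 1.0055)
D = 4944253/550 (D = (553/550 + 88)*101 = (48953/550)*101 = 4944253/550 ≈ 8989.5)
(-19123 + 28308)*(D + 19265) = (-19123 + 28308)*(4944253/550 + 19265) = 9185*(15540003/550) = 2595180501/10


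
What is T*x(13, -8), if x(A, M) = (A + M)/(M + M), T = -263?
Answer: 1315/16 ≈ 82.188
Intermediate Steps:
x(A, M) = (A + M)/(2*M) (x(A, M) = (A + M)/((2*M)) = (A + M)*(1/(2*M)) = (A + M)/(2*M))
T*x(13, -8) = -263*(13 - 8)/(2*(-8)) = -263*(-1)*5/(2*8) = -263*(-5/16) = 1315/16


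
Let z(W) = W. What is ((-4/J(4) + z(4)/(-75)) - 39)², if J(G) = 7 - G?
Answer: 9174841/5625 ≈ 1631.1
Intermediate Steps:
((-4/J(4) + z(4)/(-75)) - 39)² = ((-4/(7 - 1*4) + 4/(-75)) - 39)² = ((-4/(7 - 4) + 4*(-1/75)) - 39)² = ((-4/3 - 4/75) - 39)² = (-104/75 - 39)² = (-3029/75)² = 9174841/5625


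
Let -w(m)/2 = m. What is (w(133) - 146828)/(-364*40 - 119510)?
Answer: 73547/67035 ≈ 1.0971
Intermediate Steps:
w(m) = -2*m
(w(133) - 146828)/(-364*40 - 119510) = (-2*133 - 146828)/(-364*40 - 119510) = (-266 - 146828)/(-14560 - 119510) = -147094/(-134070) = -147094*(-1/134070) = 73547/67035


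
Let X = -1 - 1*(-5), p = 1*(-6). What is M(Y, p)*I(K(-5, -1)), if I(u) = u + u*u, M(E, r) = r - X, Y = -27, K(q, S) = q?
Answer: -200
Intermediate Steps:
p = -6
X = 4 (X = -1 + 5 = 4)
M(E, r) = -4 + r (M(E, r) = r - 1*4 = r - 4 = -4 + r)
I(u) = u + u²
M(Y, p)*I(K(-5, -1)) = (-4 - 6)*(-5*(1 - 5)) = -(-50)*(-4) = -10*20 = -200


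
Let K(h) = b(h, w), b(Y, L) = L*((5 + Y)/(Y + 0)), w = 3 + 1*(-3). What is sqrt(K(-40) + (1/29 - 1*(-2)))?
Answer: sqrt(1711)/29 ≈ 1.4264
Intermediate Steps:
w = 0 (w = 3 - 3 = 0)
b(Y, L) = L*(5 + Y)/Y (b(Y, L) = L*((5 + Y)/Y) = L*(5 + Y)/Y)
K(h) = 0 (K(h) = 0*(5 + h)/h = 0)
sqrt(K(-40) + (1/29 - 1*(-2))) = sqrt(0 + (1/29 - 1*(-2))) = sqrt(0 + (1/29 + 2)) = sqrt(0 + 59/29) = sqrt(59/29) = sqrt(1711)/29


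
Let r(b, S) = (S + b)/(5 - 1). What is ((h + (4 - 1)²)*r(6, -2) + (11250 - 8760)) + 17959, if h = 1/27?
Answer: 552367/27 ≈ 20458.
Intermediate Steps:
r(b, S) = S/4 + b/4 (r(b, S) = (S + b)/4 = (S + b)*(¼) = S/4 + b/4)
h = 1/27 ≈ 0.037037
((h + (4 - 1)²)*r(6, -2) + (11250 - 8760)) + 17959 = ((1/27 + (4 - 1)²)*((¼)*(-2) + (¼)*6) + (11250 - 8760)) + 17959 = ((1/27 + 3²)*(-½ + 3/2) + 2490) + 17959 = ((1/27 + 9)*1 + 2490) + 17959 = ((244/27)*1 + 2490) + 17959 = (244/27 + 2490) + 17959 = 67474/27 + 17959 = 552367/27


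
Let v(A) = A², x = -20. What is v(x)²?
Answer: 160000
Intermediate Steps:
v(x)² = ((-20)²)² = 400² = 160000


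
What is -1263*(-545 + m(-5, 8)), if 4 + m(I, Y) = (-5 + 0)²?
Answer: 661812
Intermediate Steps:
m(I, Y) = 21 (m(I, Y) = -4 + (-5 + 0)² = -4 + (-5)² = -4 + 25 = 21)
-1263*(-545 + m(-5, 8)) = -1263*(-545 + 21) = -1263*(-524) = 661812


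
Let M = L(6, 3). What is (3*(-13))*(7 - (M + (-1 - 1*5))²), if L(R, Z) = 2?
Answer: 351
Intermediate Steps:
M = 2
(3*(-13))*(7 - (M + (-1 - 1*5))²) = (3*(-13))*(7 - (2 + (-1 - 1*5))²) = -39*(7 - (2 + (-1 - 5))²) = -39*(7 - (2 - 6)²) = -39*(7 - 1*(-4)²) = -39*(7 - 1*16) = -39*(7 - 16) = -39*(-9) = 351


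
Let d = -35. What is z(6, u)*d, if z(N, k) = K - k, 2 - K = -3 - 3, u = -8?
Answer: -560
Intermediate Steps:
K = 8 (K = 2 - (-3 - 3) = 2 - 1*(-6) = 2 + 6 = 8)
z(N, k) = 8 - k
z(6, u)*d = (8 - 1*(-8))*(-35) = (8 + 8)*(-35) = 16*(-35) = -560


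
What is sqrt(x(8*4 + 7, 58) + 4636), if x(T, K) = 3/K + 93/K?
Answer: 2*sqrt(975067)/29 ≈ 68.100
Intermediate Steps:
x(T, K) = 96/K
sqrt(x(8*4 + 7, 58) + 4636) = sqrt(96/58 + 4636) = sqrt(96*(1/58) + 4636) = sqrt(48/29 + 4636) = sqrt(134492/29) = 2*sqrt(975067)/29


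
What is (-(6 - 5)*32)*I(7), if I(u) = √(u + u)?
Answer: -32*√14 ≈ -119.73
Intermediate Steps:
I(u) = √2*√u (I(u) = √(2*u) = √2*√u)
(-(6 - 5)*32)*I(7) = (-(6 - 5)*32)*(√2*√7) = (-1*1*32)*√14 = (-1*32)*√14 = -32*√14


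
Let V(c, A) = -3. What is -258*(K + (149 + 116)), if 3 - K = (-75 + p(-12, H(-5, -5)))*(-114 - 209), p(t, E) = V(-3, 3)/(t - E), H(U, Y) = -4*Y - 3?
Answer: 178996272/29 ≈ 6.1723e+6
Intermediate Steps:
H(U, Y) = -3 - 4*Y
p(t, E) = -3/(t - E)
K = -701469/29 (K = 3 - (-75 + 3/((-3 - 4*(-5)) - 1*(-12)))*(-114 - 209) = 3 - (-75 + 3/((-3 + 20) + 12))*(-323) = 3 - (-75 + 3/(17 + 12))*(-323) = 3 - (-75 + 3/29)*(-323) = 3 - (-2172)*(-323)/29 = 3 - 1*701556/29 = 3 - 701556/29 = -701469/29 ≈ -24189.)
-258*(K + (149 + 116)) = -258*(-701469/29 + (149 + 116)) = -258*(-701469/29 + 265) = -258*(-693784/29) = 178996272/29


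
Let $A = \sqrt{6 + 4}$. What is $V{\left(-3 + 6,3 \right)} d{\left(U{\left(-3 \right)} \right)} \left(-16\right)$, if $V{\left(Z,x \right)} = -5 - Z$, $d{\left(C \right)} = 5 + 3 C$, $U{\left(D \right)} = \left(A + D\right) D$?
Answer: $4096 - 1152 \sqrt{10} \approx 453.06$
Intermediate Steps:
$A = \sqrt{10} \approx 3.1623$
$U{\left(D \right)} = D \left(D + \sqrt{10}\right)$ ($U{\left(D \right)} = \left(\sqrt{10} + D\right) D = \left(D + \sqrt{10}\right) D = D \left(D + \sqrt{10}\right)$)
$V{\left(-3 + 6,3 \right)} d{\left(U{\left(-3 \right)} \right)} \left(-16\right) = \left(-5 - \left(-3 + 6\right)\right) \left(5 + 3 \left(- 3 \left(-3 + \sqrt{10}\right)\right)\right) \left(-16\right) = \left(-5 - 3\right) \left(5 + 3 \left(9 - 3 \sqrt{10}\right)\right) \left(-16\right) = \left(-5 - 3\right) \left(5 + \left(27 - 9 \sqrt{10}\right)\right) \left(-16\right) = - 8 \left(32 - 9 \sqrt{10}\right) \left(-16\right) = \left(-256 + 72 \sqrt{10}\right) \left(-16\right) = 4096 - 1152 \sqrt{10}$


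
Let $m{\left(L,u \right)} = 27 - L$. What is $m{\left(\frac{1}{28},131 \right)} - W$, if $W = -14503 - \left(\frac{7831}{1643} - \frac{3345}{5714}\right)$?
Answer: $\frac{1910272521775}{131433428} \approx 14534.0$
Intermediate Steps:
$W = - \frac{136194893805}{9388102}$ ($W = -14503 - \left(7831 \cdot \frac{1}{1643} - \frac{3345}{5714}\right) = -14503 - \left(\frac{7831}{1643} - \frac{3345}{5714}\right) = -14503 - \frac{39250499}{9388102} = - \frac{136194893805}{9388102} \approx -14507.0$)
$m{\left(\frac{1}{28},131 \right)} - W = \left(27 - \frac{1}{28}\right) - - \frac{136194893805}{9388102} = \left(27 - \frac{1}{28}\right) + \frac{136194893805}{9388102} = \frac{755}{28} + \frac{136194893805}{9388102} = \frac{1910272521775}{131433428}$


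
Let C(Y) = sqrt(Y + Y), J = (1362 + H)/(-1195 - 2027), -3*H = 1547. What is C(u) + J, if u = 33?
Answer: -2539/9666 + sqrt(66) ≈ 7.8614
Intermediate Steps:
H = -1547/3 (H = -1/3*1547 = -1547/3 ≈ -515.67)
J = -2539/9666 (J = (1362 - 1547/3)/(-1195 - 2027) = (2539/3)/(-3222) = (2539/3)*(-1/3222) = -2539/9666 ≈ -0.26267)
C(Y) = sqrt(2)*sqrt(Y) (C(Y) = sqrt(2*Y) = sqrt(2)*sqrt(Y))
C(u) + J = sqrt(2)*sqrt(33) - 2539/9666 = sqrt(66) - 2539/9666 = -2539/9666 + sqrt(66)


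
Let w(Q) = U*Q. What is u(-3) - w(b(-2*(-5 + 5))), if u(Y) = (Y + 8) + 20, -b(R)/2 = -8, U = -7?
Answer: 137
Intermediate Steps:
b(R) = 16 (b(R) = -2*(-8) = 16)
w(Q) = -7*Q
u(Y) = 28 + Y (u(Y) = (8 + Y) + 20 = 28 + Y)
u(-3) - w(b(-2*(-5 + 5))) = (28 - 3) - (-7)*16 = 25 - 1*(-112) = 25 + 112 = 137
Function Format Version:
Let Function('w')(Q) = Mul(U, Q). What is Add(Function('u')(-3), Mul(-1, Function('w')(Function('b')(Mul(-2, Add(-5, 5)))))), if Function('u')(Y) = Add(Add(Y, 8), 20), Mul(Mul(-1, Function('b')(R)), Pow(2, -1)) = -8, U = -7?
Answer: 137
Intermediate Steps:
Function('b')(R) = 16 (Function('b')(R) = Mul(-2, -8) = 16)
Function('w')(Q) = Mul(-7, Q)
Function('u')(Y) = Add(28, Y) (Function('u')(Y) = Add(Add(8, Y), 20) = Add(28, Y))
Add(Function('u')(-3), Mul(-1, Function('w')(Function('b')(Mul(-2, Add(-5, 5)))))) = Add(Add(28, -3), Mul(-1, Mul(-7, 16))) = Add(25, Mul(-1, -112)) = Add(25, 112) = 137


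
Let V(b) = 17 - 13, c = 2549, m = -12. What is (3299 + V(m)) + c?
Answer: 5852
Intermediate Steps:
V(b) = 4
(3299 + V(m)) + c = (3299 + 4) + 2549 = 3303 + 2549 = 5852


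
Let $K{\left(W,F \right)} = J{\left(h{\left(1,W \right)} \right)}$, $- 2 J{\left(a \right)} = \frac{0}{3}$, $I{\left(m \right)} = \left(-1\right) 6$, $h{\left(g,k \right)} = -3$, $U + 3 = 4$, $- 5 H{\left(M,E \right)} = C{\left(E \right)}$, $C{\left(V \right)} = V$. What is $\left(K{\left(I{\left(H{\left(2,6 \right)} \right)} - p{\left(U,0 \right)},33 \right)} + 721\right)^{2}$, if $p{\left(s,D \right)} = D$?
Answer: $519841$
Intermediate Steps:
$H{\left(M,E \right)} = - \frac{E}{5}$
$U = 1$ ($U = -3 + 4 = 1$)
$I{\left(m \right)} = -6$
$J{\left(a \right)} = 0$ ($J{\left(a \right)} = - \frac{0 \cdot \frac{1}{3}}{2} = \left(- \frac{1}{2}\right) 0 = 0$)
$K{\left(W,F \right)} = 0$
$\left(K{\left(I{\left(H{\left(2,6 \right)} \right)} - p{\left(U,0 \right)},33 \right)} + 721\right)^{2} = \left(0 + 721\right)^{2} = 721^{2} = 519841$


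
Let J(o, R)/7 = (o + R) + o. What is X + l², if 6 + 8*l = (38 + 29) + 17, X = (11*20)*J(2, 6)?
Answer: 247921/16 ≈ 15495.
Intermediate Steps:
J(o, R) = 7*R + 14*o (J(o, R) = 7*((o + R) + o) = 7*((R + o) + o) = 7*(R + 2*o) = 7*R + 14*o)
X = 15400 (X = (11*20)*(7*6 + 14*2) = 220*(42 + 28) = 220*70 = 15400)
l = 39/4 (l = -¾ + ((38 + 29) + 17)/8 = -¾ + (67 + 17)/8 = -¾ + (⅛)*84 = -¾ + 21/2 = 39/4 ≈ 9.7500)
X + l² = 15400 + (39/4)² = 15400 + 1521/16 = 247921/16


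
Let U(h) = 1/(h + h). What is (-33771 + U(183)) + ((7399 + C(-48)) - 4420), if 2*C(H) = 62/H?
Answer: -90160859/2928 ≈ -30793.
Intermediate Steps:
C(H) = 31/H (C(H) = (62/H)/2 = 31/H)
U(h) = 1/(2*h)
(-33771 + U(183)) + ((7399 + C(-48)) - 4420) = (-33771 + (½)/183) + ((7399 + 31/(-48)) - 4420) = (-33771 + (½)*(1/183)) + ((7399 + 31*(-1/48)) - 4420) = (-33771 + 1/366) + ((7399 - 31/48) - 4420) = -12360185/366 + (355121/48 - 4420) = -12360185/366 + 142961/48 = -90160859/2928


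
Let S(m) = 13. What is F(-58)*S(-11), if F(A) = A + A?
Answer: -1508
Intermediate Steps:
F(A) = 2*A
F(-58)*S(-11) = (2*(-58))*13 = -116*13 = -1508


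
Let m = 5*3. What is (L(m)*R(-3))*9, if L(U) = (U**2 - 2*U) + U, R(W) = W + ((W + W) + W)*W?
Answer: 45360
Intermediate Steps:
R(W) = W + 3*W**2 (R(W) = W + (2*W + W)*W = W + (3*W)*W = W + 3*W**2)
m = 15
L(U) = U**2 - U
(L(m)*R(-3))*9 = ((15*(-1 + 15))*(-3*(1 + 3*(-3))))*9 = ((15*14)*(-3*(1 - 9)))*9 = (210*(-3*(-8)))*9 = (210*24)*9 = 5040*9 = 45360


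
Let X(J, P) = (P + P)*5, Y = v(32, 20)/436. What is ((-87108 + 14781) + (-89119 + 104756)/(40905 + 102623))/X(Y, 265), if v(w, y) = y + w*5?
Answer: -10380934019/380349200 ≈ -27.293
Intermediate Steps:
v(w, y) = y + 5*w
Y = 45/109 (Y = (20 + 5*32)/436 = (20 + 160)*(1/436) = 180*(1/436) = 45/109 ≈ 0.41284)
X(J, P) = 10*P (X(J, P) = (2*P)*5 = 10*P)
((-87108 + 14781) + (-89119 + 104756)/(40905 + 102623))/X(Y, 265) = ((-87108 + 14781) + (-89119 + 104756)/(40905 + 102623))/((10*265)) = (-72327 + 15637/143528)/2650 = (-72327 + 15637*(1/143528))*(1/2650) = (-72327 + 15637/143528)*(1/2650) = -10380934019/143528*1/2650 = -10380934019/380349200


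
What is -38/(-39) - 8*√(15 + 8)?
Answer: 38/39 - 8*√23 ≈ -37.392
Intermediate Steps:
-38/(-39) - 8*√(15 + 8) = -38*(-1/39) - 8*√23 = 38/39 - 8*√23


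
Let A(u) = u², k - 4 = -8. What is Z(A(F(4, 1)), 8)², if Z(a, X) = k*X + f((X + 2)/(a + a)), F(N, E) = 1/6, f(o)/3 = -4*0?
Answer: 1024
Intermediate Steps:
k = -4 (k = 4 - 8 = -4)
f(o) = 0 (f(o) = 3*(-4*0) = 3*0 = 0)
F(N, E) = ⅙
Z(a, X) = -4*X (Z(a, X) = -4*X + 0 = -4*X)
Z(A(F(4, 1)), 8)² = (-4*8)² = (-32)² = 1024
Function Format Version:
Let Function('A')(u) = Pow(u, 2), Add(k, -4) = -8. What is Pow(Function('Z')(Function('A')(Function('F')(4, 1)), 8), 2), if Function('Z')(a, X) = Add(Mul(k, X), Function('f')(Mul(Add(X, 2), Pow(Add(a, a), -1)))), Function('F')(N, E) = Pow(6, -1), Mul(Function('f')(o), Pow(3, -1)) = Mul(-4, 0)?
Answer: 1024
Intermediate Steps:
k = -4 (k = Add(4, -8) = -4)
Function('f')(o) = 0 (Function('f')(o) = Mul(3, Mul(-4, 0)) = Mul(3, 0) = 0)
Function('F')(N, E) = Rational(1, 6)
Function('Z')(a, X) = Mul(-4, X) (Function('Z')(a, X) = Add(Mul(-4, X), 0) = Mul(-4, X))
Pow(Function('Z')(Function('A')(Function('F')(4, 1)), 8), 2) = Pow(Mul(-4, 8), 2) = Pow(-32, 2) = 1024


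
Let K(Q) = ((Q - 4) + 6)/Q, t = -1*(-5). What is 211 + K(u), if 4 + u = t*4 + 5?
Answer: 4454/21 ≈ 212.10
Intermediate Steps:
t = 5
u = 21 (u = -4 + (5*4 + 5) = -4 + (20 + 5) = -4 + 25 = 21)
K(Q) = (2 + Q)/Q (K(Q) = ((-4 + Q) + 6)/Q = (2 + Q)/Q)
211 + K(u) = 211 + (2 + 21)/21 = 211 + (1/21)*23 = 211 + 23/21 = 4454/21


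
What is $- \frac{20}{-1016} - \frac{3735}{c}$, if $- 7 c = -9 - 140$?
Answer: $- \frac{6640085}{37846} \approx -175.45$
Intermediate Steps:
$c = \frac{149}{7}$ ($c = - \frac{-9 - 140}{7} = \left(- \frac{1}{7}\right) \left(-149\right) = \frac{149}{7} \approx 21.286$)
$- \frac{20}{-1016} - \frac{3735}{c} = - \frac{20}{-1016} - \frac{3735}{\frac{149}{7}} = \left(-20\right) \left(- \frac{1}{1016}\right) - \frac{26145}{149} = \frac{5}{254} - \frac{26145}{149} = - \frac{6640085}{37846}$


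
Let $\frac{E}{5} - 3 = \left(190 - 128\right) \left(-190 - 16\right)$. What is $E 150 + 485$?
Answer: $-9576265$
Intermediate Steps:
$E = -63845$ ($E = 15 + 5 \left(190 - 128\right) \left(-190 - 16\right) = 15 + 5 \cdot 62 \left(-206\right) = 15 + 5 \left(-12772\right) = 15 - 63860 = -63845$)
$E 150 + 485 = \left(-63845\right) 150 + 485 = -9576750 + 485 = -9576265$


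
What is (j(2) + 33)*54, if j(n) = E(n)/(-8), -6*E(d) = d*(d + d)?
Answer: 1791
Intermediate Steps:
E(d) = -d**2/3 (E(d) = -d*(d + d)/6 = -d*2*d/6 = -d**2/3)
j(n) = n**2/24 (j(n) = -n**2/3/(-8) = -n**2/3*(-1/8) = n**2/24)
(j(2) + 33)*54 = ((1/24)*2**2 + 33)*54 = ((1/24)*4 + 33)*54 = (1/6 + 33)*54 = (199/6)*54 = 1791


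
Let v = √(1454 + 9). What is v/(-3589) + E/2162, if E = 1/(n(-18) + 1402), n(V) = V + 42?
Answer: 1/3083012 - √1463/3589 ≈ -0.010657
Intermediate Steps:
n(V) = 42 + V
E = 1/1426 (E = 1/((42 - 18) + 1402) = 1/(24 + 1402) = 1/1426 ≈ 0.00070126)
v = √1463 ≈ 38.249
v/(-3589) + E/2162 = √1463/(-3589) + (1/1426)/2162 = √1463*(-1/3589) + (1/1426)*(1/2162) = -√1463/3589 + 1/3083012 = 1/3083012 - √1463/3589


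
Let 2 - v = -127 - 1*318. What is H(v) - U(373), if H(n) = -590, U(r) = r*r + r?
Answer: -140092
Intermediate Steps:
v = 447 (v = 2 - (-127 - 1*318) = 2 - (-127 - 318) = 2 - 1*(-445) = 2 + 445 = 447)
U(r) = r + r**2 (U(r) = r**2 + r = r + r**2)
H(v) - U(373) = -590 - 373*(1 + 373) = -590 - 373*374 = -590 - 1*139502 = -590 - 139502 = -140092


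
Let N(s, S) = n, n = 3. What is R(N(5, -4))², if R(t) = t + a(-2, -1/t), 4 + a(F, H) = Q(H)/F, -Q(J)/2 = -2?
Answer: 9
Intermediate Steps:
Q(J) = 4 (Q(J) = -2*(-2) = 4)
a(F, H) = -4 + 4/F
N(s, S) = 3
R(t) = -6 + t (R(t) = t + (-4 + 4/(-2)) = t + (-4 + 4*(-½)) = t + (-4 - 2) = t - 6 = -6 + t)
R(N(5, -4))² = (-6 + 3)² = (-3)² = 9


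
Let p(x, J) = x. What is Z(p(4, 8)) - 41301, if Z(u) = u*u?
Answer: -41285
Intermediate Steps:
Z(u) = u²
Z(p(4, 8)) - 41301 = 4² - 41301 = 16 - 41301 = -41285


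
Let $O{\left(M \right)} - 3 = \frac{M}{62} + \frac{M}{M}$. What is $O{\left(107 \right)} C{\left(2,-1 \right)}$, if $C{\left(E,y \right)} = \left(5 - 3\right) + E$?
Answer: $\frac{710}{31} \approx 22.903$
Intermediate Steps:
$O{\left(M \right)} = 4 + \frac{M}{62}$ ($O{\left(M \right)} = 3 + \left(\frac{M}{62} + \frac{M}{M}\right) = 3 + \left(M \frac{1}{62} + 1\right) = 3 + \left(\frac{M}{62} + 1\right) = 3 + \left(1 + \frac{M}{62}\right) = 4 + \frac{M}{62}$)
$C{\left(E,y \right)} = 2 + E$
$O{\left(107 \right)} C{\left(2,-1 \right)} = \left(4 + \frac{1}{62} \cdot 107\right) \left(2 + 2\right) = \left(4 + \frac{107}{62}\right) 4 = \frac{355}{62} \cdot 4 = \frac{710}{31}$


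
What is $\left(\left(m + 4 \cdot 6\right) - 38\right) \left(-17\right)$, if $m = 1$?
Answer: $221$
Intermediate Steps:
$\left(\left(m + 4 \cdot 6\right) - 38\right) \left(-17\right) = \left(\left(1 + 4 \cdot 6\right) - 38\right) \left(-17\right) = \left(\left(1 + 24\right) - 38\right) \left(-17\right) = \left(25 - 38\right) \left(-17\right) = \left(-13\right) \left(-17\right) = 221$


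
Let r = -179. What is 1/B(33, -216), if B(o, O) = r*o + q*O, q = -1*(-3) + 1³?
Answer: -1/6771 ≈ -0.00014769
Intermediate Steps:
q = 4 (q = 3 + 1 = 4)
B(o, O) = -179*o + 4*O
1/B(33, -216) = 1/(-179*33 + 4*(-216)) = 1/(-5907 - 864) = 1/(-6771) = -1/6771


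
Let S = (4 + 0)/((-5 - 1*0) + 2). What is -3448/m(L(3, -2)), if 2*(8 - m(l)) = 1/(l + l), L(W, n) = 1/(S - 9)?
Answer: -41376/127 ≈ -325.80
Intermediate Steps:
S = -4/3 (S = 4/((-5 + 0) + 2) = 4/(-5 + 2) = 4/(-3) = 4*(-⅓) = -4/3 ≈ -1.3333)
L(W, n) = -3/31 (L(W, n) = 1/(-4/3 - 9) = 1/(-31/3) = -3/31)
m(l) = 8 - 1/(4*l) (m(l) = 8 - 1/(2*(l + l)) = 8 - 1/(2*l)/2 = 8 - 1/(4*l))
-3448/m(L(3, -2)) = -3448/(8 - 1/(4*(-3/31))) = -3448/(8 - ¼*(-31/3)) = -3448/(8 + 31/12) = -3448/127/12 = -3448*12/127 = -41376/127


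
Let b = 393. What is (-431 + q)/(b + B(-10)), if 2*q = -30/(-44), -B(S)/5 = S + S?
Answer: -18949/21692 ≈ -0.87355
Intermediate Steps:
B(S) = -10*S (B(S) = -5*(S + S) = -10*S)
q = 15/44 (q = (-30/(-44))/2 = (-30*(-1/44))/2 = (½)*(15/22) = 15/44 ≈ 0.34091)
(-431 + q)/(b + B(-10)) = (-431 + 15/44)/(393 - 10*(-10)) = -18949/(44*(393 + 100)) = -18949/44/493 = -18949/44*1/493 = -18949/21692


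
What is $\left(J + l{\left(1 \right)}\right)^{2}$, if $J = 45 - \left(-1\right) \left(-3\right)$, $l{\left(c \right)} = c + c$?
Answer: $1936$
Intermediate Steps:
$l{\left(c \right)} = 2 c$
$J = 42$ ($J = 45 - 3 = 42$)
$\left(J + l{\left(1 \right)}\right)^{2} = \left(42 + 2 \cdot 1\right)^{2} = \left(42 + 2\right)^{2} = 44^{2} = 1936$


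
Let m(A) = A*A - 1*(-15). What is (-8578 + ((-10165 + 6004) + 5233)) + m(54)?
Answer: -4575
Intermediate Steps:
m(A) = 15 + A² (m(A) = A² + 15 = 15 + A²)
(-8578 + ((-10165 + 6004) + 5233)) + m(54) = (-8578 + ((-10165 + 6004) + 5233)) + (15 + 54²) = (-8578 + (-4161 + 5233)) + (15 + 2916) = (-8578 + 1072) + 2931 = -7506 + 2931 = -4575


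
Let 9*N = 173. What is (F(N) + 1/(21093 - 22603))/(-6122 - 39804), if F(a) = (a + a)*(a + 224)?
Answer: -1143664859/5617209060 ≈ -0.20360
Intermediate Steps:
N = 173/9 (N = (⅑)*173 = 173/9 ≈ 19.222)
F(a) = 2*a*(224 + a) (F(a) = (2*a)*(224 + a) = 2*a*(224 + a))
(F(N) + 1/(21093 - 22603))/(-6122 - 39804) = (2*(173/9)*(224 + 173/9) + 1/(21093 - 22603))/(-6122 - 39804) = (2*(173/9)*(2189/9) + 1/(-1510))/(-45926) = (757394/81 - 1/1510)*(-1/45926) = (1143664859/122310)*(-1/45926) = -1143664859/5617209060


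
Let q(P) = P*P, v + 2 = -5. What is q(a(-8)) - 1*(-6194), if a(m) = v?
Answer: 6243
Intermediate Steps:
v = -7 (v = -2 - 5 = -7)
a(m) = -7
q(P) = P²
q(a(-8)) - 1*(-6194) = (-7)² - 1*(-6194) = 49 + 6194 = 6243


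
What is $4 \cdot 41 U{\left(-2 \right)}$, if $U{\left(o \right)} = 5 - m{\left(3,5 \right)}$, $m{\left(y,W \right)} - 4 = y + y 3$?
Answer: $-1804$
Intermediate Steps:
$m{\left(y,W \right)} = 4 + 4 y$ ($m{\left(y,W \right)} = 4 + \left(y + y 3\right) = 4 + \left(y + 3 y\right) = 4 + 4 y$)
$U{\left(o \right)} = -11$ ($U{\left(o \right)} = 5 - \left(4 + 4 \cdot 3\right) = 5 - \left(4 + 12\right) = 5 - 16 = -11$)
$4 \cdot 41 U{\left(-2 \right)} = 4 \cdot 41 \left(-11\right) = 164 \left(-11\right) = -1804$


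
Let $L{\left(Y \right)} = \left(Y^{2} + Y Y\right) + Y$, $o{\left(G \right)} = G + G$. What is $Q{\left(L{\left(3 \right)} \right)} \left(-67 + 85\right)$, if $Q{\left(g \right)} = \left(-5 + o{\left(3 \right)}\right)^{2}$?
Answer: $18$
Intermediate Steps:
$o{\left(G \right)} = 2 G$
$L{\left(Y \right)} = Y + 2 Y^{2}$ ($L{\left(Y \right)} = \left(Y^{2} + Y^{2}\right) + Y = 2 Y^{2} + Y = Y + 2 Y^{2}$)
$Q{\left(g \right)} = 1$ ($Q{\left(g \right)} = \left(-5 + 2 \cdot 3\right)^{2} = \left(-5 + 6\right)^{2} = 1^{2} = 1$)
$Q{\left(L{\left(3 \right)} \right)} \left(-67 + 85\right) = 1 \left(-67 + 85\right) = 1 \cdot 18 = 18$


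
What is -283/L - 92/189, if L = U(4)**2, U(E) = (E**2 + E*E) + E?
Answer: -6397/9072 ≈ -0.70514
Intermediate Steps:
U(E) = E + 2*E**2 (U(E) = (E**2 + E**2) + E = 2*E**2 + E = E + 2*E**2)
L = 1296 (L = (4*(1 + 2*4))**2 = (4*(1 + 8))**2 = (4*9)**2 = 36**2 = 1296)
-283/L - 92/189 = -283/1296 - 92/189 = -6397/9072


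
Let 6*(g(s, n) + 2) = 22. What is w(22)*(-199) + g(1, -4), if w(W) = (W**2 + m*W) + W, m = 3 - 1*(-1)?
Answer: -354613/3 ≈ -1.1820e+5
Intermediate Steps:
g(s, n) = 5/3 (g(s, n) = -2 + (1/6)*22 = -2 + 11/3 = 5/3)
m = 4 (m = 3 + 1 = 4)
w(W) = W**2 + 5*W (w(W) = (W**2 + 4*W) + W = W**2 + 5*W)
w(22)*(-199) + g(1, -4) = (22*(5 + 22))*(-199) + 5/3 = (22*27)*(-199) + 5/3 = 594*(-199) + 5/3 = -118206 + 5/3 = -354613/3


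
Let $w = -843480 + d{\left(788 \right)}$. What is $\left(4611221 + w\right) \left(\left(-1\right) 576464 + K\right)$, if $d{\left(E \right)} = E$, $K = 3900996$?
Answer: $12528595253428$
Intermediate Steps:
$w = -842692$ ($w = -843480 + 788 = -842692$)
$\left(4611221 + w\right) \left(\left(-1\right) 576464 + K\right) = \left(4611221 - 842692\right) \left(\left(-1\right) 576464 + 3900996\right) = 3768529 \left(-576464 + 3900996\right) = 3768529 \cdot 3324532 = 12528595253428$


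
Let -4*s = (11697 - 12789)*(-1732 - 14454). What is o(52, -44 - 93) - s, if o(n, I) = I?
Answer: 4418641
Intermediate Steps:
s = -4418778 (s = -(11697 - 12789)*(-1732 - 14454)/4 = -(-273)*(-16186) = -1/4*17675112 = -4418778)
o(52, -44 - 93) - s = (-44 - 93) - 1*(-4418778) = -137 + 4418778 = 4418641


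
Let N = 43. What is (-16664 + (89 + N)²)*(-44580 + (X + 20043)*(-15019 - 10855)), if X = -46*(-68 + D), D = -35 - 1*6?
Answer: -492760742480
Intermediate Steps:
D = -41 (D = -35 - 6 = -41)
X = 5014 (X = -46*(-68 - 41) = -46*(-109) = 5014)
(-16664 + (89 + N)²)*(-44580 + (X + 20043)*(-15019 - 10855)) = (-16664 + (89 + 43)²)*(-44580 + (5014 + 20043)*(-15019 - 10855)) = (-16664 + 132²)*(-44580 + 25057*(-25874)) = (-16664 + 17424)*(-44580 - 648324818) = 760*(-648369398) = -492760742480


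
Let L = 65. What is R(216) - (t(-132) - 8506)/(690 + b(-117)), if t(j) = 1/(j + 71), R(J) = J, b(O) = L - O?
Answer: 12008339/53192 ≈ 225.75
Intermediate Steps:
b(O) = 65 - O
t(j) = 1/(71 + j)
R(216) - (t(-132) - 8506)/(690 + b(-117)) = 216 - (1/(71 - 132) - 8506)/(690 + (65 - 1*(-117))) = 216 - (1/(-61) - 8506)/(690 + (65 + 117)) = 216 - (-1/61 - 8506)/(690 + 182) = 216 - (-518867)/(61*872) = 216 - 1*(-518867/53192) = 216 + 518867/53192 = 12008339/53192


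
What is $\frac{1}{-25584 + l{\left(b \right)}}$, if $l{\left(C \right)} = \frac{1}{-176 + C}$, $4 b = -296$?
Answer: $- \frac{250}{6396001} \approx -3.9087 \cdot 10^{-5}$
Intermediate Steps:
$b = -74$ ($b = \frac{1}{4} \left(-296\right) = -74$)
$\frac{1}{-25584 + l{\left(b \right)}} = \frac{1}{-25584 + \frac{1}{-176 - 74}} = \frac{1}{-25584 + \frac{1}{-250}} = \frac{1}{-25584 - \frac{1}{250}} = \frac{1}{- \frac{6396001}{250}} = - \frac{250}{6396001}$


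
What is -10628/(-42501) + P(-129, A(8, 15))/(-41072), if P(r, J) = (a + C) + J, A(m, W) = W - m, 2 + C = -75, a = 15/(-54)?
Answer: 2637000551/10473606432 ≈ 0.25178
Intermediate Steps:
a = -5/18 (a = 15*(-1/54) = -5/18 ≈ -0.27778)
C = -77 (C = -2 - 75 = -77)
P(r, J) = -1391/18 + J (P(r, J) = (-5/18 - 77) + J = -1391/18 + J)
-10628/(-42501) + P(-129, A(8, 15))/(-41072) = -10628/(-42501) + (-1391/18 + (15 - 1*8))/(-41072) = -10628*(-1/42501) + (-1391/18 + (15 - 8))*(-1/41072) = 10628/42501 + (-1391/18 + 7)*(-1/41072) = 10628/42501 - 1265/18*(-1/41072) = 10628/42501 + 1265/739296 = 2637000551/10473606432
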